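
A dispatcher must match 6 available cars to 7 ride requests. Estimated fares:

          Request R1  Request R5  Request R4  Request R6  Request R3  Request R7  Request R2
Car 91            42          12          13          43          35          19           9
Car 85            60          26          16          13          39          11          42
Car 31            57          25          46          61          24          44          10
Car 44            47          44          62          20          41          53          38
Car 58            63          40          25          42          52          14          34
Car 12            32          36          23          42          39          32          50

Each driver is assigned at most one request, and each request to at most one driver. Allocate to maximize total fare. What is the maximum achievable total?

Optimal: Car 91→Request R6 ($43), Car 85→Request R1 ($60), Car 31→Request R7 ($44), Car 44→Request R4 ($62), Car 58→Request R3 ($52), Car 12→Request R2 ($50) — total 43+60+44+62+52+50 = $311.
Column-greedy (each request in turn goes to its best remaining driver) gives $267, worse by 44.
No other one-to-one assignment exceeds $311.

Max total: $311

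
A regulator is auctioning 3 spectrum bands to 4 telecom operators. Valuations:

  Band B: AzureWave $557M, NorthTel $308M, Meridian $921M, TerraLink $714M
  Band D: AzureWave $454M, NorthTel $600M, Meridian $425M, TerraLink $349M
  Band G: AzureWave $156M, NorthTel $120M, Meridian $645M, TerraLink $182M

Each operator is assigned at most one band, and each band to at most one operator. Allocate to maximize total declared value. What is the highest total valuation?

Optimal: TerraLink→Band B ($714M), NorthTel→Band D ($600M), Meridian→Band G ($645M) — total 714+600+645 = $1959M.
Max-entry greedy (repeatedly take the single best remaining cell) gives $1703M, worse by 256.
Next-best assignment: TerraLink→Band B, AzureWave→Band D, Meridian→Band G = $1813M.

Max total: $1959M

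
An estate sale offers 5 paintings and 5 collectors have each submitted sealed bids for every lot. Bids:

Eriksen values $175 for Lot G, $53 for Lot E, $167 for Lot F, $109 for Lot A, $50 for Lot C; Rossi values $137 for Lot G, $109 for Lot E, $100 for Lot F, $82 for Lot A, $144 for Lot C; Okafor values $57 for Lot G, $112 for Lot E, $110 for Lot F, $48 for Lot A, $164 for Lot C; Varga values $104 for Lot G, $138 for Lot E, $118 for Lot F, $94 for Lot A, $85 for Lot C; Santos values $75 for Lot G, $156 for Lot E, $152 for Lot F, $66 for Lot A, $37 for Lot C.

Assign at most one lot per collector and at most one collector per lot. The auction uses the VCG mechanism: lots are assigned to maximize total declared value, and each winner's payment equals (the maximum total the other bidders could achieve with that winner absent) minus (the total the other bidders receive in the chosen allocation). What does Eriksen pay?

Eriksen pays $40.

Efficient allocation: Eriksen→Lot F ($167), Rossi→Lot G ($137), Okafor→Lot C ($164), Varga→Lot A ($94), Santos→Lot E ($156); total welfare W = $718.
Eriksen receives Lot F at value $167, so the others get W − 167 = $551.
Without Eriksen: best allocation of the remaining 4 bidders over all 5 lots is Rossi→Lot G ($137), Okafor→Lot C ($164), Varga→Lot E ($138), Santos→Lot F ($152), total $591.
VCG payment = (others' best without Eriksen) − (others' welfare with Eriksen) = 591 − 551 = $40.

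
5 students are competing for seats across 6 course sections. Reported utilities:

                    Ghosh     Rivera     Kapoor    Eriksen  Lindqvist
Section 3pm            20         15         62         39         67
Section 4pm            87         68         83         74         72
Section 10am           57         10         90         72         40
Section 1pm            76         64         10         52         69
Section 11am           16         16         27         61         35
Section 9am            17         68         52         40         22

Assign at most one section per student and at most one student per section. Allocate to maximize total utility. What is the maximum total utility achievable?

This is the linear assignment problem.
Optimal: Ghosh→Section 4pm (87 points), Rivera→Section 9am (68 points), Kapoor→Section 10am (90 points), Eriksen→Section 11am (61 points), Lindqvist→Section 1pm (69 points) — total 87+68+90+61+69 = 375 points.
Column-greedy (each section in turn goes to its best remaining student) gives 369 points, worse by 6.

Maximum total: 375 points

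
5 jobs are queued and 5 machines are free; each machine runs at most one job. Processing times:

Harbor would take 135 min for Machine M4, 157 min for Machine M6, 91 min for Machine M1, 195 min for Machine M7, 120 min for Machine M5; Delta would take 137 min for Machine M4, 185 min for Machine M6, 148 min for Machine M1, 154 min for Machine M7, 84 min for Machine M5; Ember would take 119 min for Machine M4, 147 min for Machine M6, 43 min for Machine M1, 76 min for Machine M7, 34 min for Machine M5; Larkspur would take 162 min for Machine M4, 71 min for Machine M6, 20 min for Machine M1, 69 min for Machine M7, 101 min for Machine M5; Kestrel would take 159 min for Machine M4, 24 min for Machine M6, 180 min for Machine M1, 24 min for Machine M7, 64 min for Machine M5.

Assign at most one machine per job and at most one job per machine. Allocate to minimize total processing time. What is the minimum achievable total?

Minimum total: 339 min

Optimal: Harbor→Machine M4 (135 min), Delta→Machine M5 (84 min), Ember→Machine M7 (76 min), Larkspur→Machine M1 (20 min), Kestrel→Machine M6 (24 min) — total 135+84+76+20+24 = 339 min.
Column-greedy (each machine in turn goes to its cheapest remaining job) gives 437 min, worse by 98.
Every other assignment is strictly worse.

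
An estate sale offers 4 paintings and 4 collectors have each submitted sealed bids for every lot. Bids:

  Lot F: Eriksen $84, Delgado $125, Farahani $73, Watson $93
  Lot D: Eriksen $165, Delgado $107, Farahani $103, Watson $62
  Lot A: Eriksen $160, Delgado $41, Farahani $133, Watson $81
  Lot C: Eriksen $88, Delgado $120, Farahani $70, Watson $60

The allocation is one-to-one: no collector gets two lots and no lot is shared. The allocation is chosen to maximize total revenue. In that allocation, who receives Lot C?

Optimal: Eriksen→Lot D ($165), Delgado→Lot C ($120), Farahani→Lot A ($133), Watson→Lot F ($93) — total 165+120+133+93 = $511.
Every other assignment is strictly worse.
Delgado's own top lot is Lot F ($125), but forcing Delgado→Lot F and reassigning the rest optimally gives only $483 — worse by 28.

Delgado receives Lot C.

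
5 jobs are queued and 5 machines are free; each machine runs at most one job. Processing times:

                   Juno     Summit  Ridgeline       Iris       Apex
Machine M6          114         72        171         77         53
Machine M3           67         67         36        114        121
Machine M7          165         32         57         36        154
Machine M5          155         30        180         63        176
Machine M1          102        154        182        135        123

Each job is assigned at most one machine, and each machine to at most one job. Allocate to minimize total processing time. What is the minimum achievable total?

Optimal: Juno→Machine M1 (102 min), Summit→Machine M5 (30 min), Ridgeline→Machine M3 (36 min), Iris→Machine M7 (36 min), Apex→Machine M6 (53 min) — total 102+30+36+36+53 = 257 min.
Next-best assignment: Juno→Machine M1, Summit→Machine M7, Ridgeline→Machine M3, Iris→Machine M5, Apex→Machine M6 = 286 min.

Minimum total: 257 min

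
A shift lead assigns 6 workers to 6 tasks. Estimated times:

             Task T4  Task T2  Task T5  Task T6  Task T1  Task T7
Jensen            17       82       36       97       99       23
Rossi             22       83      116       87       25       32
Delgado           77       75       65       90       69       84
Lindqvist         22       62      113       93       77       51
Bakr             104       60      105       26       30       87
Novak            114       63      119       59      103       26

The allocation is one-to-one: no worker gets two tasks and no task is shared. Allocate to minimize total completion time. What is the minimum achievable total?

Minimum total: 210 min

Optimal: Jensen→Task T5 (36 min), Rossi→Task T1 (25 min), Delgado→Task T2 (75 min), Lindqvist→Task T4 (22 min), Bakr→Task T6 (26 min), Novak→Task T7 (26 min) — total 36+25+75+22+26+26 = 210 min.
Min-entry greedy (repeatedly take the single cheapest remaining cell) gives 221 min, worse by 11.
Next-best assignment: Jensen→Task T4, Rossi→Task T1, Delgado→Task T5, Lindqvist→Task T2, Bakr→Task T6, Novak→Task T7 = 221 min.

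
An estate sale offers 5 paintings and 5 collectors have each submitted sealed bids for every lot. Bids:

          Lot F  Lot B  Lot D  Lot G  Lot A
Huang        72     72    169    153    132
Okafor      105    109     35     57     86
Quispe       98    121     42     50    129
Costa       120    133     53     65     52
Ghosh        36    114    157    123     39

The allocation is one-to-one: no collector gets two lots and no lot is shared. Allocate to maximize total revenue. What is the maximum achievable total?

Max total: $677

Optimal: Huang→Lot G ($153), Okafor→Lot F ($105), Quispe→Lot A ($129), Costa→Lot B ($133), Ghosh→Lot D ($157) — total 153+105+129+133+157 = $677.
Max-entry greedy (repeatedly take the single best remaining cell) gives $659, worse by 18.
No other one-to-one assignment exceeds $677.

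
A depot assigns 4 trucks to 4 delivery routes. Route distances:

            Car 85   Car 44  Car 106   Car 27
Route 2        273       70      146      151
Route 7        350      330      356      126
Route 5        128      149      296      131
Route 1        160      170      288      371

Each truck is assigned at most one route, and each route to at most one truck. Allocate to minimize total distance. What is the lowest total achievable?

Optimal: Car 85→Route 5 (128 km), Car 44→Route 1 (170 km), Car 106→Route 2 (146 km), Car 27→Route 7 (126 km) — total 128+170+146+126 = 570 km.
Column-greedy (each route in turn goes to its cheapest remaining truck) gives 612 km, worse by 42.

Minimum total: 570 km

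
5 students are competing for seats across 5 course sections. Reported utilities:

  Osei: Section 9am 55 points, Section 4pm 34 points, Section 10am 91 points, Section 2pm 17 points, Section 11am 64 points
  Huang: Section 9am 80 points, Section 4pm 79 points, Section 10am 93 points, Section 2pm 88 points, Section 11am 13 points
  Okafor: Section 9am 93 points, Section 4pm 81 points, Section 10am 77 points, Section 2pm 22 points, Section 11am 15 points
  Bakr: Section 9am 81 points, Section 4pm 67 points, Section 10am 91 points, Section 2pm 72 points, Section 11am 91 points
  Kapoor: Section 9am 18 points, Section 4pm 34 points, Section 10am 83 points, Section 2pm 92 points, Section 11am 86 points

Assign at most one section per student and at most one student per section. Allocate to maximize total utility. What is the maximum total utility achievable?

This is the linear assignment problem.
Optimal: Osei→Section 10am (91 points), Huang→Section 4pm (79 points), Okafor→Section 9am (93 points), Bakr→Section 11am (91 points), Kapoor→Section 2pm (92 points) — total 91+79+93+91+92 = 446 points.
Row-greedy (each student in turn takes its best remaining section) gives 397 points, worse by 49.

Maximum total: 446 points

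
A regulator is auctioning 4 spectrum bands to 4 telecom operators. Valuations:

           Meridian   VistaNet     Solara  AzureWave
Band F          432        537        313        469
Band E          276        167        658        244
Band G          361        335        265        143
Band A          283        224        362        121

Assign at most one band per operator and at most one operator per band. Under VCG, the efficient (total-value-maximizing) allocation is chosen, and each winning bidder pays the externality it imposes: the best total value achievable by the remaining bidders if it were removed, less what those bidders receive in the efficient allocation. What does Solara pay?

Solara pays $55M.

Efficient allocation: Meridian→Band A ($283M), VistaNet→Band G ($335M), Solara→Band E ($658M), AzureWave→Band F ($469M); total welfare W = $1745M.
Solara receives Band E at value $658M, so the others get W − 658 = $1087M.
Without Solara: best allocation of the remaining 3 bidders over all 4 bands is Meridian→Band G ($361M), VistaNet→Band F ($537M), AzureWave→Band E ($244M), total $1142M.
VCG payment = (others' best without Solara) − (others' welfare with Solara) = 1142 − 1087 = $55M.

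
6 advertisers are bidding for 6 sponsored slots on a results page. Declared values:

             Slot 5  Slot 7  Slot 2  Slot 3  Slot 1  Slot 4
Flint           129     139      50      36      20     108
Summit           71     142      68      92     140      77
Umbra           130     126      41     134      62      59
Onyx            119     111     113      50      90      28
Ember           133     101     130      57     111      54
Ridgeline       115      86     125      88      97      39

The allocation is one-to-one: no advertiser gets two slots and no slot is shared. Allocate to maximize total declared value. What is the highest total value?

Max total: $751

Treat this as an assignment problem: match each advertiser to one slot.
Optimal: Flint→Slot 4 ($108), Summit→Slot 1 ($140), Umbra→Slot 3 ($134), Onyx→Slot 7 ($111), Ember→Slot 5 ($133), Ridgeline→Slot 2 ($125) — total 108+140+134+111+133+125 = $751.
Row-greedy (each advertiser in turn takes its best remaining slot) gives $701, worse by 50.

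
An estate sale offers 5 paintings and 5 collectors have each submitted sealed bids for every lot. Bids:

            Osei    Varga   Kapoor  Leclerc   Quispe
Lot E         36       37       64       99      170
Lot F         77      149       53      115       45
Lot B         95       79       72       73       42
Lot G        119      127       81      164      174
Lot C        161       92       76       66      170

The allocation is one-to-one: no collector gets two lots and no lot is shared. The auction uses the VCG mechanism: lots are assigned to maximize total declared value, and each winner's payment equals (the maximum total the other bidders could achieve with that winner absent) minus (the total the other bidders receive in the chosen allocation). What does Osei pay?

Osei pays $4.

Efficient allocation: Osei→Lot C ($161), Varga→Lot F ($149), Kapoor→Lot B ($72), Leclerc→Lot G ($164), Quispe→Lot E ($170); total welfare W = $716.
Osei receives Lot C at value $161, so the others get W − 161 = $555.
Without Osei: best allocation of the remaining 4 bidders over all 5 lots is Varga→Lot F ($149), Kapoor→Lot C ($76), Leclerc→Lot G ($164), Quispe→Lot E ($170), total $559.
VCG payment = (others' best without Osei) − (others' welfare with Osei) = 559 − 555 = $4.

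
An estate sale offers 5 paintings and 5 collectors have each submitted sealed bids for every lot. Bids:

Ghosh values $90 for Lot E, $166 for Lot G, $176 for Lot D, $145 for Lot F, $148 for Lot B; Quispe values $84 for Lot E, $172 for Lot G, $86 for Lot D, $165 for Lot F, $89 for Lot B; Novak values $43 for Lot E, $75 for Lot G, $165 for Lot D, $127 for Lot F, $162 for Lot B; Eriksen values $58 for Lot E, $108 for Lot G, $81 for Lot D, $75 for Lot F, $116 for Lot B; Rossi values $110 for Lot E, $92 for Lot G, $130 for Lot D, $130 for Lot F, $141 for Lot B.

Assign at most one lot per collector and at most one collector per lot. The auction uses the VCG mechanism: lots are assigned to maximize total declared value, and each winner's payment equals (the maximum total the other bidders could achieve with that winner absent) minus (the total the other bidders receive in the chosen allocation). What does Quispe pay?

Efficient allocation: Ghosh→Lot G ($166), Quispe→Lot F ($165), Novak→Lot D ($165), Eriksen→Lot B ($116), Rossi→Lot E ($110); total welfare W = $722.
Quispe receives Lot F at value $165, so the others get W − 165 = $557.
Without Quispe: best allocation of the remaining 4 bidders over all 5 lots is Ghosh→Lot G ($166), Novak→Lot D ($165), Eriksen→Lot B ($116), Rossi→Lot F ($130), total $577.
VCG payment = (others' best without Quispe) − (others' welfare with Quispe) = 577 − 557 = $20.

Quispe pays $20.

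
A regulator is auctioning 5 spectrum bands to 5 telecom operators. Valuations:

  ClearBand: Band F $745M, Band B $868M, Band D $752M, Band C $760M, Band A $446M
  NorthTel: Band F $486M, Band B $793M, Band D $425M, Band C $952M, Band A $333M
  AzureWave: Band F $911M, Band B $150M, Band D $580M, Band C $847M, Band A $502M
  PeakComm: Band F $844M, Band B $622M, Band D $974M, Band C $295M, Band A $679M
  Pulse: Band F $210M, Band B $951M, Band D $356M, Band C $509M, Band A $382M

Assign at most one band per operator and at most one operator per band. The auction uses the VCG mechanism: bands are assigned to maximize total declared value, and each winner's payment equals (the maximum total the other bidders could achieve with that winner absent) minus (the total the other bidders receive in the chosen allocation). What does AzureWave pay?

Efficient allocation: ClearBand→Band D ($752M), NorthTel→Band C ($952M), AzureWave→Band F ($911M), PeakComm→Band A ($679M), Pulse→Band B ($951M); total welfare W = $4245M.
AzureWave receives Band F at value $911M, so the others get W − 911 = $3334M.
Without AzureWave: best allocation of the remaining 4 bidders over all 5 bands is ClearBand→Band F ($745M), NorthTel→Band C ($952M), PeakComm→Band D ($974M), Pulse→Band B ($951M), total $3622M.
VCG payment = (others' best without AzureWave) − (others' welfare with AzureWave) = 3622 − 3334 = $288M.

AzureWave pays $288M.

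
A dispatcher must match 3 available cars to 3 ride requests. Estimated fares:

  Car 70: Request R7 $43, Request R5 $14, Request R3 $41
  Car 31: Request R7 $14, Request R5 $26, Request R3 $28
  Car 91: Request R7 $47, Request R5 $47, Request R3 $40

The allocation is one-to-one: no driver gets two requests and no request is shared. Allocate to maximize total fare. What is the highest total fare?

Optimal: Car 70→Request R7 ($43), Car 31→Request R3 ($28), Car 91→Request R5 ($47) — total 43+28+47 = $118.
Column-greedy (each request in turn goes to its best remaining driver) gives $114, worse by 4.
Next-best assignment: Car 70→Request R3, Car 31→Request R5, Car 91→Request R7 = $114.
Every other assignment is strictly worse.

Maximum total: $118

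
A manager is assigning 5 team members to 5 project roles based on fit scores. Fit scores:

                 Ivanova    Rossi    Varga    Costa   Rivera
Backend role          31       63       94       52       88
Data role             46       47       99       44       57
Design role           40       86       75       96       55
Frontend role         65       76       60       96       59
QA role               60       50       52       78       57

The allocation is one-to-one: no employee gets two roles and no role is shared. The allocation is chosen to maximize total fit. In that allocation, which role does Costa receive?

This is the linear assignment problem.
Optimal: Ivanova→QA role (60 pts), Rossi→Design role (86 pts), Varga→Data role (99 pts), Costa→Frontend role (96 pts), Rivera→Backend role (88 pts) — total 60+86+99+96+88 = 429 pts.
Column-greedy (each role in turn goes to its best remaining employee) gives 383 pts, worse by 46.
Swapping Varga↔Ivanova (Varga→QA role 52 pts, Ivanova→Data role 46 pts) loses 61.
Costa's own top role is Design role (96 pts), but forcing Costa→Design role and reassigning the rest optimally gives only 419 pts — worse by 10.

Costa receives Frontend role.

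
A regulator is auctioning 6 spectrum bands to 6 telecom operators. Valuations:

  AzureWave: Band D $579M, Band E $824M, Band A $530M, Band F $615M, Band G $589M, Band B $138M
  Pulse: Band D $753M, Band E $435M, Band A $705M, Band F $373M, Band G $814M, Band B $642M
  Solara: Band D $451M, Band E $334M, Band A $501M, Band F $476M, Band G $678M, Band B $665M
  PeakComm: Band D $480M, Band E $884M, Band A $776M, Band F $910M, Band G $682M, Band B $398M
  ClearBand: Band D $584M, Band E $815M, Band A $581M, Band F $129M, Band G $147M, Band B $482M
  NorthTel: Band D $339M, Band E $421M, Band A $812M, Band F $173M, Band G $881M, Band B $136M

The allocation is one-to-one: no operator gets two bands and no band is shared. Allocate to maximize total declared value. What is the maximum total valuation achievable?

Max total: $4614M

Optimal: AzureWave→Band E ($824M), Pulse→Band D ($753M), Solara→Band B ($665M), PeakComm→Band F ($910M), ClearBand→Band A ($581M), NorthTel→Band G ($881M) — total 824+753+665+910+581+881 = $4614M.
Row-greedy (each operator in turn takes its best remaining band) gives $4609M, worse by 5.
Next-best assignment: AzureWave→Band E, Pulse→Band G, Solara→Band B, PeakComm→Band F, ClearBand→Band D, NorthTel→Band A = $4609M.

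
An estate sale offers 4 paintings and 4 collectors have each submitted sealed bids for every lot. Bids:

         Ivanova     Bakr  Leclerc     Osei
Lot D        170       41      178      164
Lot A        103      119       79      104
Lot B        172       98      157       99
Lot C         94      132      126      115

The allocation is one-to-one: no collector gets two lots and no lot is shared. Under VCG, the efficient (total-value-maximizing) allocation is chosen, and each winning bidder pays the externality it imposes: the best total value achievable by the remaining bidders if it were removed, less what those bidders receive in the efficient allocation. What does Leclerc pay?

Leclerc pays $60.

Efficient allocation: Ivanova→Lot B ($172), Bakr→Lot C ($132), Leclerc→Lot D ($178), Osei→Lot A ($104); total welfare W = $586.
Leclerc receives Lot D at value $178, so the others get W − 178 = $408.
Without Leclerc: best allocation of the remaining 3 bidders over all 4 lots is Ivanova→Lot B ($172), Bakr→Lot C ($132), Osei→Lot D ($164), total $468.
VCG payment = (others' best without Leclerc) − (others' welfare with Leclerc) = 468 − 408 = $60.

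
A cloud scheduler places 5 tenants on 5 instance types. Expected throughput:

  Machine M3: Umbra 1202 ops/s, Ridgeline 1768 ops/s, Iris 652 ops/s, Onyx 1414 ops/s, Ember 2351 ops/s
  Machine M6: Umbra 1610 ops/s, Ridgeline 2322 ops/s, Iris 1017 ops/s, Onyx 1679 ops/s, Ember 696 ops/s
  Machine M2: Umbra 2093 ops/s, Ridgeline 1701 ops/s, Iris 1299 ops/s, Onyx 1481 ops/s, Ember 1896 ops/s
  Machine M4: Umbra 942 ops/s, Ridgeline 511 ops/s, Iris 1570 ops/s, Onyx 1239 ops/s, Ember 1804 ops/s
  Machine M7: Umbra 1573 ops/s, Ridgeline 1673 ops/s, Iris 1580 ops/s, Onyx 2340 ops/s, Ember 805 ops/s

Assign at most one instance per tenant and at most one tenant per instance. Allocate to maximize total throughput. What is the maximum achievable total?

Optimal: Umbra→Machine M2 (2093 ops/s), Ridgeline→Machine M6 (2322 ops/s), Iris→Machine M4 (1570 ops/s), Onyx→Machine M7 (2340 ops/s), Ember→Machine M3 (2351 ops/s) — total 2093+2322+1570+2340+2351 = 10676 ops/s.
Row-greedy (each tenant in turn takes its best remaining instance) gives 9213 ops/s, worse by 1463.
Swapping Onyx↔Ember (Onyx→Machine M3 1414 ops/s, Ember→Machine M7 805 ops/s) loses 2472.

Maximum total: 10676 ops/s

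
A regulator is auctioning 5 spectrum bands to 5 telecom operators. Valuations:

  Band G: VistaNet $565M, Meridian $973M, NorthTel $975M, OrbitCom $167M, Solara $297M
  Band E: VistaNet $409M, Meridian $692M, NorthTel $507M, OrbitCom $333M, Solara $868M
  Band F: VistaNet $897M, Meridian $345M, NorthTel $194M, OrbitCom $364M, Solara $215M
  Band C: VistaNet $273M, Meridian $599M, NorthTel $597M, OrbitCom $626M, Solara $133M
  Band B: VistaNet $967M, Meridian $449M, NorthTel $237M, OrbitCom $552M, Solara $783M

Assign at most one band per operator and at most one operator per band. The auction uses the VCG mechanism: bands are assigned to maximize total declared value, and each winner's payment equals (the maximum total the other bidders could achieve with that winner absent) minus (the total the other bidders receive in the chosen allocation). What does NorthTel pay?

Efficient allocation: VistaNet→Band F ($897M), Meridian→Band E ($692M), NorthTel→Band G ($975M), OrbitCom→Band C ($626M), Solara→Band B ($783M); total welfare W = $3973M.
NorthTel receives Band G at value $975M, so the others get W − 975 = $2998M.
Without NorthTel: best allocation of the remaining 4 bidders over all 5 bands is VistaNet→Band B ($967M), Meridian→Band G ($973M), OrbitCom→Band C ($626M), Solara→Band E ($868M), total $3434M.
VCG payment = (others' best without NorthTel) − (others' welfare with NorthTel) = 3434 − 2998 = $436M.

NorthTel pays $436M.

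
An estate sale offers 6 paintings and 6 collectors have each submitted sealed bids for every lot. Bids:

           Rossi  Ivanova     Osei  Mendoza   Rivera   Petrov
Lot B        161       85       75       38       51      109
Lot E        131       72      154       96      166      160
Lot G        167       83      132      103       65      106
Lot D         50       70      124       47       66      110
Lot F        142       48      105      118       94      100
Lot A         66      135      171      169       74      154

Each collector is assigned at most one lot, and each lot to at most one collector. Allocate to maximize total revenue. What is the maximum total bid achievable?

Max total: $822

This is the linear assignment problem.
Optimal: Rossi→Lot B ($161), Ivanova→Lot A ($135), Osei→Lot G ($132), Mendoza→Lot F ($118), Rivera→Lot E ($166), Petrov→Lot D ($110) — total 161+135+132+118+166+110 = $822.
Max-entry greedy (repeatedly take the single best remaining cell) gives $817, worse by 5.
Next-best assignment: Rossi→Lot G, Ivanova→Lot A, Osei→Lot D, Mendoza→Lot F, Rivera→Lot E, Petrov→Lot B = $819.
Every other assignment is strictly worse.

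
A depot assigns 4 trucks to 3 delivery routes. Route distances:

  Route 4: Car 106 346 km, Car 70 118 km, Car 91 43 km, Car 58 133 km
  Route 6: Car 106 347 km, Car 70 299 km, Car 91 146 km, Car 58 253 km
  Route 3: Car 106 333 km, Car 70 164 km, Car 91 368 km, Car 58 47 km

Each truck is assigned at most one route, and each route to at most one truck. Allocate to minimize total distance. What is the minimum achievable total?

Min total: 311 km

Optimal: Car 70→Route 4 (118 km), Car 91→Route 6 (146 km), Car 58→Route 3 (47 km) — total 118+146+47 = 311 km.
Column-greedy (each route in turn goes to its cheapest remaining truck) gives 460 km, worse by 149.
Next-best assignment: Car 91→Route 4, Car 70→Route 6, Car 58→Route 3 = 389 km.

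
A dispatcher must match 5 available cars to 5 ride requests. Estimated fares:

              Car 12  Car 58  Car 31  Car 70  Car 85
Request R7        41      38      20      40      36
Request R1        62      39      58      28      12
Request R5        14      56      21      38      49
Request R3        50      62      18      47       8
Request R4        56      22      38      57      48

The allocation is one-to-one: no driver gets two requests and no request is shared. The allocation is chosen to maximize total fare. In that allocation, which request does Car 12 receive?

Optimal: Car 12→Request R7 ($41), Car 58→Request R3 ($62), Car 31→Request R1 ($58), Car 70→Request R4 ($57), Car 85→Request R5 ($49) — total 41+62+58+57+49 = $267.
Max-entry greedy (repeatedly take the single best remaining cell) gives $250, worse by 17.
Next-best assignment: Car 12→Request R4, Car 58→Request R3, Car 31→Request R1, Car 70→Request R7, Car 85→Request R5 = $265.
Swapping Car 70↔Car 85 (Car 70→Request R5 $38, Car 85→Request R4 $48) loses 20.
Car 12's own top request is Request R1 ($62), but forcing Car 12→Request R1 and reassigning the rest optimally gives only $251 — worse by 16.

Car 12 receives Request R7.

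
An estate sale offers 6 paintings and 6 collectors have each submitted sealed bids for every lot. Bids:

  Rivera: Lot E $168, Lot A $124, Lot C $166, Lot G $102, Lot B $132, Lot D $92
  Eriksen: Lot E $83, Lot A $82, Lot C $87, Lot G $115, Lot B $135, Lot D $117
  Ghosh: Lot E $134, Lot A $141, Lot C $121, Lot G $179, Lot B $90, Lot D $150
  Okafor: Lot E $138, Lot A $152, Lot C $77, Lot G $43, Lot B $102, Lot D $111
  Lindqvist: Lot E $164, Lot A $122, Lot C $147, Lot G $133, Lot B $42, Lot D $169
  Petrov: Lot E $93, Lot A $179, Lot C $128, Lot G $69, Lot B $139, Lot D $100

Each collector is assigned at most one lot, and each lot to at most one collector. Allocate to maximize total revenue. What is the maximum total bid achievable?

Optimal: Rivera→Lot C ($166), Eriksen→Lot B ($135), Ghosh→Lot G ($179), Okafor→Lot E ($138), Lindqvist→Lot D ($169), Petrov→Lot A ($179) — total 166+135+179+138+169+179 = $966.
No other one-to-one assignment exceeds $966.

Max total: $966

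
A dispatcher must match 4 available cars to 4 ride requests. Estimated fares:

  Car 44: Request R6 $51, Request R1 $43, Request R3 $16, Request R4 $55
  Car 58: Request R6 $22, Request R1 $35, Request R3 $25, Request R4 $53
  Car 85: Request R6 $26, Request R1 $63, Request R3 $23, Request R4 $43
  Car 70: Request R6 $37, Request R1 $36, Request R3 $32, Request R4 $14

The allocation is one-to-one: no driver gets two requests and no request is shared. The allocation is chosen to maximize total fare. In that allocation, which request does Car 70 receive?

Car 70 receives Request R3.

Optimal: Car 44→Request R6 ($51), Car 58→Request R4 ($53), Car 85→Request R1 ($63), Car 70→Request R3 ($32) — total 51+53+63+32 = $199.
Max-entry greedy (repeatedly take the single best remaining cell) gives $180, worse by 19.
Next-best assignment: Car 44→Request R4, Car 58→Request R3, Car 85→Request R1, Car 70→Request R6 = $180.
Swapping Car 58↔Car 44 (Car 58→Request R6 $22, Car 44→Request R4 $55) loses 27.
No other one-to-one assignment exceeds $199.
Car 70's own top request is Request R6 ($37), but forcing Car 70→Request R6 and reassigning the rest optimally gives only $180 — worse by 19.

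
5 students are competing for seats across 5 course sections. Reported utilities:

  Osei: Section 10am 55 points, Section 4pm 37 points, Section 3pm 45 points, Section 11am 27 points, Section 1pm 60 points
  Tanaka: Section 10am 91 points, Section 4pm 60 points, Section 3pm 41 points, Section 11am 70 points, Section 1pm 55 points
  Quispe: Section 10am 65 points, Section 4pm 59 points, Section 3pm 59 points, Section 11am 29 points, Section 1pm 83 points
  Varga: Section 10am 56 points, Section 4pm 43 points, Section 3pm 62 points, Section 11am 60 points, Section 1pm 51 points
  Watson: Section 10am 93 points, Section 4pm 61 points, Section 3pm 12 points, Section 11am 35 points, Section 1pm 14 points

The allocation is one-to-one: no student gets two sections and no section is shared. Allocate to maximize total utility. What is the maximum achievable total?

Max total: 345 points

Optimal: Osei→Section 4pm (37 points), Tanaka→Section 11am (70 points), Quispe→Section 1pm (83 points), Varga→Section 3pm (62 points), Watson→Section 10am (93 points) — total 37+70+83+62+93 = 345 points.
Column-greedy (each section in turn goes to its best remaining student) gives 304 points, worse by 41.
Next-best assignment: Osei→Section 1pm, Tanaka→Section 11am, Quispe→Section 4pm, Varga→Section 3pm, Watson→Section 10am = 344 points.
Swapping Osei↔Varga (Osei→Section 3pm 45 points, Varga→Section 4pm 43 points) loses 11.
Checked against all permutations: 345 points is optimal.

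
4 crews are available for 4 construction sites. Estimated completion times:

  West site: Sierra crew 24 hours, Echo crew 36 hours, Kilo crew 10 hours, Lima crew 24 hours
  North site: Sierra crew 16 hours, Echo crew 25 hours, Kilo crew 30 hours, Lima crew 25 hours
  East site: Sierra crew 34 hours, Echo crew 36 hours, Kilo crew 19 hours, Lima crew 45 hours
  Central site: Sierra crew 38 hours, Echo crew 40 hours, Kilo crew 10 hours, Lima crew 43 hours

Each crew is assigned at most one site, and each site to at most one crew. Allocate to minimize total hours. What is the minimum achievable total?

This is the linear assignment problem.
Optimal: Sierra crew→North site (16 hours), Echo crew→East site (36 hours), Kilo crew→Central site (10 hours), Lima crew→West site (24 hours) — total 16+36+10+24 = 86 hours.
Min-entry greedy (repeatedly take the single cheapest remaining cell) gives 105 hours, worse by 19.
Next-best assignment: Sierra crew→East site, Echo crew→North site, Kilo crew→Central site, Lima crew→West site = 93 hours.
Swapping Kilo crew↔Lima crew (Kilo crew→West site 10 hours, Lima crew→Central site 43 hours) adds 19.

Minimum total: 86 hours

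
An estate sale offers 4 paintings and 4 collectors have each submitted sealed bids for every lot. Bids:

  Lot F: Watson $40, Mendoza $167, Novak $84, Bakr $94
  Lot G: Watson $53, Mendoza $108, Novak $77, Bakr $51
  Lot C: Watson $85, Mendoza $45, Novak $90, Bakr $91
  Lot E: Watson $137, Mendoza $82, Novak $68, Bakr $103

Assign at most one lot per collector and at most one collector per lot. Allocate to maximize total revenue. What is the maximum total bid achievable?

Optimal: Watson→Lot E ($137), Mendoza→Lot F ($167), Novak→Lot G ($77), Bakr→Lot C ($91) — total 137+167+77+91 = $472.
Row-greedy (each collector in turn takes its best remaining lot) gives $445, worse by 27.
Swapping Bakr↔Mendoza (Bakr→Lot F $94, Mendoza→Lot C $45) loses 119.

Max total: $472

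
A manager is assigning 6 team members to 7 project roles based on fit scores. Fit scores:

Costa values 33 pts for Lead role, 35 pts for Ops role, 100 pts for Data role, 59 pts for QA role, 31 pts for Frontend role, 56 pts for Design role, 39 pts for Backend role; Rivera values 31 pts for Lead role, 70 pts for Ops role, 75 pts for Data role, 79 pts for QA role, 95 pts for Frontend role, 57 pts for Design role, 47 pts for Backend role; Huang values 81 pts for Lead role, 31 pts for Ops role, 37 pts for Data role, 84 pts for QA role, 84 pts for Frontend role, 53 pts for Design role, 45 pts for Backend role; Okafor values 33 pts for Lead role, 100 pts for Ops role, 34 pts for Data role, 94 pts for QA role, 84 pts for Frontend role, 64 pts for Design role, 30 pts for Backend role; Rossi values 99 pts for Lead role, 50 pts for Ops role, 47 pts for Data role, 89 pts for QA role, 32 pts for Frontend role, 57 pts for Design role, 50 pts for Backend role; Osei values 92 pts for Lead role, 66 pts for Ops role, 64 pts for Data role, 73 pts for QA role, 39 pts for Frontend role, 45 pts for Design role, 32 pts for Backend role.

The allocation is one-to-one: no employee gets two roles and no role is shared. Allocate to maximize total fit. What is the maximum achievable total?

This is a one-to-one assignment (maximum-weight bipartite matching).
Optimal: Costa→Data role (100 pts), Rivera→Frontend role (95 pts), Huang→Design role (53 pts), Okafor→Ops role (100 pts), Rossi→QA role (89 pts), Osei→Lead role (92 pts) — total 100+95+53+100+89+92 = 529 pts.
Column-greedy (each role in turn goes to its best remaining employee) gives 523 pts, worse by 6.
Next-best assignment: Costa→Data role, Rivera→Frontend role, Huang→QA role, Okafor→Ops role, Rossi→Design role, Osei→Lead role = 528 pts.
Checked against all permutations: 529 pts is optimal.

Max total: 529 pts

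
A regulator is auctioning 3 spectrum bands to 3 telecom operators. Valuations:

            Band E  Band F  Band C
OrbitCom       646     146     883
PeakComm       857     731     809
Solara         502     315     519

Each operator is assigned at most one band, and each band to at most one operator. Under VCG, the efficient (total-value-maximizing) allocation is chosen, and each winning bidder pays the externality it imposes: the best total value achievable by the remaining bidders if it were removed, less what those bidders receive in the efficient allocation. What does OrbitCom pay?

Efficient allocation: OrbitCom→Band C ($883M), PeakComm→Band F ($731M), Solara→Band E ($502M); total welfare W = $2116M.
OrbitCom receives Band C at value $883M, so the others get W − 883 = $1233M.
Without OrbitCom: best allocation of the remaining 2 bidders over all 3 bands is PeakComm→Band E ($857M), Solara→Band C ($519M), total $1376M.
VCG payment = (others' best without OrbitCom) − (others' welfare with OrbitCom) = 1376 − 1233 = $143M.

OrbitCom pays $143M.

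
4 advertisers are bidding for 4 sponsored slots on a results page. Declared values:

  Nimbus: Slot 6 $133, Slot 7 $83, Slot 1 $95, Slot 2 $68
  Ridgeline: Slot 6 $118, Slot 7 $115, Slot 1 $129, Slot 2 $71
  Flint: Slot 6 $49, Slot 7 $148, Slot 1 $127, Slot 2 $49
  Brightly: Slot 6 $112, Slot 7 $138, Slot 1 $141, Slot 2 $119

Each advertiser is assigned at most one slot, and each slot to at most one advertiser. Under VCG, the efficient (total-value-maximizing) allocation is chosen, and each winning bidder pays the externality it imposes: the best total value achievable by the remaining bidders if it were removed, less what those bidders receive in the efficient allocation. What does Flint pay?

Flint pays $19.

Efficient allocation: Nimbus→Slot 6 ($133), Ridgeline→Slot 1 ($129), Flint→Slot 7 ($148), Brightly→Slot 2 ($119); total welfare W = $529.
Flint receives Slot 7 at value $148, so the others get W − 148 = $381.
Without Flint: best allocation of the remaining 3 bidders over all 4 slots is Nimbus→Slot 6 ($133), Ridgeline→Slot 1 ($129), Brightly→Slot 7 ($138), total $400.
VCG payment = (others' best without Flint) − (others' welfare with Flint) = 400 − 381 = $19.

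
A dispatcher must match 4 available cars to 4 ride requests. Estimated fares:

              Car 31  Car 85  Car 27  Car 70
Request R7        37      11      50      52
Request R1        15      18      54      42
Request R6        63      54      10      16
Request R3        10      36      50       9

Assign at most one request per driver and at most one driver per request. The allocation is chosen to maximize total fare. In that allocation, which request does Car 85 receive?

Car 85 receives Request R3.

Optimal: Car 31→Request R6 ($63), Car 85→Request R3 ($36), Car 27→Request R1 ($54), Car 70→Request R7 ($52) — total 63+36+54+52 = $205.
Checked against all permutations: $205 is optimal.
Car 85's own top request is Request R6 ($54), but forcing Car 85→Request R6 and reassigning the rest optimally gives only $183 — worse by 22.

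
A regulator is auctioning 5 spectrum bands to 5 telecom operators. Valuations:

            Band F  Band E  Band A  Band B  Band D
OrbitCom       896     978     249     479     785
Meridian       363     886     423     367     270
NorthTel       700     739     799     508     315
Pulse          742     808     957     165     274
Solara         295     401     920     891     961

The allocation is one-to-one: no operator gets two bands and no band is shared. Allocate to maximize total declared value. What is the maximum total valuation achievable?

Max total: $4219M

This is a one-to-one assignment (maximum-weight bipartite matching).
Optimal: OrbitCom→Band D ($785M), Meridian→Band E ($886M), NorthTel→Band F ($700M), Pulse→Band A ($957M), Solara→Band B ($891M) — total 785+886+700+957+891 = $4219M.
Max-entry greedy (repeatedly take the single best remaining cell) gives $3963M, worse by 256.
Next-best assignment: OrbitCom→Band F, Meridian→Band E, NorthTel→Band B, Pulse→Band A, Solara→Band D = $4208M.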